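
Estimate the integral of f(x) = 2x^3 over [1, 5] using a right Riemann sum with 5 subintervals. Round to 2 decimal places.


Right Riemann sum uses right endpoints of each subinterval.
Interval: [1, 5], n = 5
dx = (5 - 1) / 5 = 4/5
Right endpoints: [9/5, 13/5, 17/5, 21/5, 5]
f values: [1458/125, 4394/125, 9826/125, 18522/125, 250]
Sum = dx * (sum of f values)
= 4/5 * 2618/5
= 10472/25 = 418.88

418.88


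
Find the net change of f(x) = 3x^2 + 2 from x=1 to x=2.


Net change = f(b) - f(a)
f(x) = 3x^2 + 2
Compute f(2):
f(2) = 3 * 2^2 + 0 * 2 + 2
= 12 + 0 + 2
= 14
Compute f(1):
f(1) = 3 * 1^2 + 0 * 1 + 2
= 3 + 0 + 2
= 5
Net change = 14 - 5 = 9

9


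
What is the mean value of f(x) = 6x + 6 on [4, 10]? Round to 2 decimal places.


Average value = 1/(b-a) * integral from a to b of f(x) dx
First compute the integral of 6x + 6:
F(x) = 3x^2 + 6x
F(10) = 3 * 100 + 6 * 10 = 360
F(4) = 3 * 16 + 6 * 4 = 72
Integral = 360 - 72 = 288
Average = 288 / (10 - 4) = 288 / 6
= 48 = 48.00

48.00


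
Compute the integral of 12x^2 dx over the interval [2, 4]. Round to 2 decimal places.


Find the antiderivative of 12x^2:
F(x) = 12/3 * x^3
Apply the Fundamental Theorem of Calculus:
F(4) - F(2)
= 12/3 * 4^3 - 12/3 * 2^3
= 12/3 * (64 - 8)
= 12/3 * 56
= 224 = 224.00

224.00


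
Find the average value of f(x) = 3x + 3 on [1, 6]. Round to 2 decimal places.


Average value = 1/(b-a) * integral from a to b of f(x) dx
First compute the integral of 3x + 3:
F(x) = (3/2)x^2 + 3x
F(6) = 3/2 * 36 + 3 * 6 = 72
F(1) = 3/2 * 1 + 3 * 1 = 9/2
Integral = 72 - 9/2 = 135/2
Average = (135/2) / (6 - 1) = (135/2) / 5
= 27/2 = 13.50

13.50


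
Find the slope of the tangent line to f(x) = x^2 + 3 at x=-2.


The slope of the tangent line equals f'(x) at the point.
f(x) = x^2 + 3
f'(x) = 2x
At x = -2:
f'(-2) = 2 * (-2) + 0
= -4 + 0
= -4

-4


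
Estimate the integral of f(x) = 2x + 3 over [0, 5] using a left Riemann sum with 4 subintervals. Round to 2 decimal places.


Left Riemann sum uses left endpoints of each subinterval.
Interval: [0, 5], n = 4
dx = (5 - 0) / 4 = 5/4
Left endpoints: [0, 5/4, 5/2, 15/4]
f values: [3, 11/2, 8, 21/2]
Sum = dx * (sum of f values)
= 5/4 * 27
= 135/4 = 33.75

33.75


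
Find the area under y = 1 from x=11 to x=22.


The area under a constant function y = 1 is a rectangle.
Width = 22 - 11 = 11
Height = 1
Area = width * height
= 11 * 1
= 11

11


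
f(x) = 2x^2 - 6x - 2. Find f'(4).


Differentiate term by term using power and sum rules:
f(x) = 2x^2 - 6x - 2
f'(x) = 4x - 6
Substitute x = 4:
f'(4) = 4 * 4 - 6
= 16 - 6
= 10

10


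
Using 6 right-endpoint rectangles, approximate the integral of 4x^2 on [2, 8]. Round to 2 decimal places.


Right Riemann sum uses right endpoints of each subinterval.
Interval: [2, 8], n = 6
dx = (8 - 2) / 6 = 1
Right endpoints: [3, 4, 5, 6, 7, 8]
f values: [36, 64, 100, 144, 196, 256]
Sum = dx * (sum of f values)
= 1 * 796
= 796 = 796.00

796.00


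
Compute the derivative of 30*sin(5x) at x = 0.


Apply the chain rule to differentiate 30*sin(5x):
d/dx [30*sin(5x)]
= 30 * cos(5x) * d/dx(5x)
= 30 * 5 * cos(5x)
= 150 * cos(5x)
Evaluate at x = 0:
= 150 * cos(0)
= 150 * 1
= 150

150


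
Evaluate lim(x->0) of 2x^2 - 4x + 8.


Since polynomials are continuous, we use direct substitution.
lim(x->0) of 2x^2 - 4x + 8
= 2 * 0^2 - 4 * 0 + 8
= 0 + 0 + 8
= 8

8


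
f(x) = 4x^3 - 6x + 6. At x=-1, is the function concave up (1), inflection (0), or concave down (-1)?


Concavity is determined by the sign of f''(x).
f(x) = 4x^3 - 6x + 6
f'(x) = 12x^2 - 6
f''(x) = 24x
f''(-1) = 24 * (-1) + 0
= -24 + 0
= -24
Since f''(-1) < 0, the function is concave down (-1)

-1


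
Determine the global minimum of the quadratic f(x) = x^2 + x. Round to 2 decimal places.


For a quadratic f(x) = ax^2 + bx + c with a > 0, the minimum is at the vertex.
Vertex x-coordinate: x = -b/(2a)
x = -(1) / (2 * 1)
x = -1/2
Substitute back to find the minimum value:
f(-1/2) = 1 * (-1/2)^2 + 1 * (-1/2) + 0
= 1/4 - 1/2 + 0
= -1/4 = -0.25

-0.25


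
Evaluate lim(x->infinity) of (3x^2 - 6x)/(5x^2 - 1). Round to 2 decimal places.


For limits at infinity with equal-degree polynomials,
we compare leading coefficients.
Numerator leading term: 3x^2
Denominator leading term: 5x^2
Divide both by x^2:
lim = (3 - 6/x) / (5 - 1/x^2)
As x -> infinity, the 1/x and 1/x^2 terms vanish:
= 3/5 = 0.60

0.60


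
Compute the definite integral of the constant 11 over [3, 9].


The integral of a constant k over [a, b] equals k * (b - a).
integral from 3 to 9 of 11 dx
= 11 * (9 - 3)
= 11 * 6
= 66

66


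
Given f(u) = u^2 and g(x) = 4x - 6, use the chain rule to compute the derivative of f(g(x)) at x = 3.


Using the chain rule: (f(g(x)))' = f'(g(x)) * g'(x)
First, find g(3):
g(3) = 4 * 3 - 6 = 6
Next, f'(u) = 2u
And g'(x) = 4
So f'(g(3)) * g'(3)
= 2 * 6 * 4
= 48

48


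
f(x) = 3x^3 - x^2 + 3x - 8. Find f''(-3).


First derivative:
f'(x) = 9x^2 - 2x + 3
Second derivative:
f''(x) = 18x - 2
Substitute x = -3:
f''(-3) = 18 * (-3) - 2
= -54 - 2
= -56

-56


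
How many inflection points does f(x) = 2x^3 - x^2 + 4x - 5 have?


Inflection points occur where f''(x) = 0 and concavity changes.
f(x) = 2x^3 - x^2 + 4x - 5
f'(x) = 6x^2 - 2x + 4
f''(x) = 12x - 2
Set f''(x) = 0:
12x - 2 = 0
x = 2 / 12 = 1/6
Since f''(x) is linear (degree 1), it changes sign at this point.
Therefore there is exactly 1 inflection point.

1


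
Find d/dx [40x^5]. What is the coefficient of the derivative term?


We apply the power rule: d/dx [ax^n] = a*n * x^(n-1)
d/dx [40x^5]
= 40 * 5 * x^(5-1)
= 200x^4
The coefficient is 200

200


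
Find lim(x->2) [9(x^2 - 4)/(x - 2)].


Direct substitution gives 0/0, so we factor the numerator.
Factor: 9(x^2 - 4) = 9 * (x - 2)(x + 2)
Cancel the common factor (x - 2):
9(x^2 - 4)/(x - 2) = 9 * (x + 2)
Now substitute x = 2:
= 9 * (2 + 2) = 36

36


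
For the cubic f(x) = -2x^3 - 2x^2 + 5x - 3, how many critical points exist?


Find where f'(x) = 0:
f(x) = -2x^3 - 2x^2 + 5x - 3
f'(x) = -6x^2 - 4x + 5
This is a quadratic in x. Use the discriminant to count real roots.
Discriminant = (-4)^2 - 4 * (-6) * 5
= 16 - (-120)
= 136
Since discriminant > 0, f'(x) = 0 has 2 real solutions.
Number of critical points: 2

2


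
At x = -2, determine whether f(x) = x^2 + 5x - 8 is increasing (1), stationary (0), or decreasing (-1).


Compute f'(x) to determine behavior:
f'(x) = 2x + 5
f'(-2) = 2 * (-2) + 5
= -4 + 5
= 1
Since f'(-2) > 0, the function is increasing (1)

1


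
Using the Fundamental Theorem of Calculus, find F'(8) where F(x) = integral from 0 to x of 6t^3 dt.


By the Fundamental Theorem of Calculus (Part 1):
If F(x) = integral from 0 to x of f(t) dt, then F'(x) = f(x)
Here f(t) = 6t^3
So F'(x) = 6x^3
Evaluate at x = 8:
F'(8) = 6 * 8^3
= 6 * 512
= 3072

3072


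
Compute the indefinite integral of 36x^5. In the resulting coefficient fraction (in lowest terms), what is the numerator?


Apply the power rule for integration:
integral of ax^n dx = a/(n+1) * x^(n+1) + C
integral of 36x^5 dx
= 36/6 * x^6 + C
= 6 * x^6 + C
The coefficient in lowest terms is 6 = 6/1, so its numerator is 6

6


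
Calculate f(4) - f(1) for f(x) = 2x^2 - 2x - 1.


Net change = f(b) - f(a)
f(x) = 2x^2 - 2x - 1
Compute f(4):
f(4) = 2 * 4^2 - 2 * 4 - 1
= 32 - 8 - 1
= 23
Compute f(1):
f(1) = 2 * 1^2 - 2 * 1 - 1
= 2 - 2 - 1
= -1
Net change = 23 - (-1) = 24

24


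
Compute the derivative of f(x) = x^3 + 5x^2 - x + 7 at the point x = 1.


Differentiate f(x) = x^3 + 5x^2 - x + 7 term by term:
f'(x) = 3x^2 + 10x - 1
Substitute x = 1:
f'(1) = 3 * 1^2 + 10 * 1 - 1
= 3 + 10 - 1
= 12

12


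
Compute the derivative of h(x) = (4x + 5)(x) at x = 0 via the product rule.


Let u(x) = 4x + 5 and v(x) = x
u'(x) = 4
v'(x) = 1
Product rule: h'(x) = u'(x)*v(x) + u(x)*v'(x)
= 4 * (x) + (4x + 5) * 1
At x = 0:
u(0) = 4 * 0 + 5 = 5
v(0) = 1 * 0 + 0 = 0
h'(0) = 4 * 0 + 5 * 1
= 0 + 5
= 5

5


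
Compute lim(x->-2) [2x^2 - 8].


Since polynomials are continuous, we use direct substitution.
lim(x->-2) of 2x^2 - 8
= 2 * (-2)^2 + 0 * (-2) - 8
= 8 + 0 - 8
= 0

0


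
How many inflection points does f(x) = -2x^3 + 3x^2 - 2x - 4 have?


Inflection points occur where f''(x) = 0 and concavity changes.
f(x) = -2x^3 + 3x^2 - 2x - 4
f'(x) = -6x^2 + 6x - 2
f''(x) = -12x + 6
Set f''(x) = 0:
-12x + 6 = 0
x = -6 / (-12) = 1/2
Since f''(x) is linear (degree 1), it changes sign at this point.
Therefore there is exactly 1 inflection point.

1


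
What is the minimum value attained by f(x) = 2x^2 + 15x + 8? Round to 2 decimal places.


For a quadratic f(x) = ax^2 + bx + c with a > 0, the minimum is at the vertex.
Vertex x-coordinate: x = -b/(2a)
x = -(15) / (2 * 2)
x = -15/4
Substitute back to find the minimum value:
f(-15/4) = 2 * (-15/4)^2 + 15 * (-15/4) + 8
= 225/8 - 225/4 + 8
= -161/8 ≈ -20.13

-20.13


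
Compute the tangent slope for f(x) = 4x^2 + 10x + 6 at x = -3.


The slope of the tangent line equals f'(x) at the point.
f(x) = 4x^2 + 10x + 6
f'(x) = 8x + 10
At x = -3:
f'(-3) = 8 * (-3) + 10
= -24 + 10
= -14

-14


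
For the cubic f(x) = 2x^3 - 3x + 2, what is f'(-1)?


Differentiate f(x) = 2x^3 - 3x + 2 term by term:
f'(x) = 6x^2 - 3
Substitute x = -1:
f'(-1) = 6 * (-1)^2 + 0 * (-1) - 3
= 6 + 0 - 3
= 3

3


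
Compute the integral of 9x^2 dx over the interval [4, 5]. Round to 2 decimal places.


Find the antiderivative of 9x^2:
F(x) = 9/3 * x^3
Apply the Fundamental Theorem of Calculus:
F(5) - F(4)
= 9/3 * 5^3 - 9/3 * 4^3
= 9/3 * (125 - 64)
= 9/3 * 61
= 183 = 183.00

183.00


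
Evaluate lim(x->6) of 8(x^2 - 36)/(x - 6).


Direct substitution gives 0/0, so we factor the numerator.
Factor: 8(x^2 - 36) = 8 * (x - 6)(x + 6)
Cancel the common factor (x - 6):
8(x^2 - 36)/(x - 6) = 8 * (x + 6)
Now substitute x = 6:
= 8 * (6 + 6) = 96

96


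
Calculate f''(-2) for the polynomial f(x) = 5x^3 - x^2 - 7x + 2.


First derivative:
f'(x) = 15x^2 - 2x - 7
Second derivative:
f''(x) = 30x - 2
Substitute x = -2:
f''(-2) = 30 * (-2) - 2
= -60 - 2
= -62

-62


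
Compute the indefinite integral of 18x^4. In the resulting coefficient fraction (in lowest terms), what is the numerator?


Apply the power rule for integration:
integral of ax^n dx = a/(n+1) * x^(n+1) + C
integral of 18x^4 dx
= 18/5 * x^5 + C
The coefficient in lowest terms is 18/5, and its numerator is 18

18


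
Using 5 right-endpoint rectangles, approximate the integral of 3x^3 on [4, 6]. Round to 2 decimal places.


Right Riemann sum uses right endpoints of each subinterval.
Interval: [4, 6], n = 5
dx = (6 - 4) / 5 = 2/5
Right endpoints: [22/5, 24/5, 26/5, 28/5, 6]
f values: [31944/125, 41472/125, 52728/125, 65856/125, 648]
Sum = dx * (sum of f values)
= 2/5 * 2184
= 4368/5 = 873.60

873.60


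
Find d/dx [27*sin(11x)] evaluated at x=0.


Apply the chain rule to differentiate 27*sin(11x):
d/dx [27*sin(11x)]
= 27 * cos(11x) * d/dx(11x)
= 27 * 11 * cos(11x)
= 297 * cos(11x)
Evaluate at x = 0:
= 297 * cos(0)
= 297 * 1
= 297

297


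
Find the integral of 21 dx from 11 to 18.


The integral of a constant k over [a, b] equals k * (b - a).
integral from 11 to 18 of 21 dx
= 21 * (18 - 11)
= 21 * 7
= 147

147


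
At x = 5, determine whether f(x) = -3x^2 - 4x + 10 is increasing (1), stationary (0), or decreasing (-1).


Compute f'(x) to determine behavior:
f'(x) = -6x - 4
f'(5) = -6 * 5 - 4
= -30 - 4
= -34
Since f'(5) < 0, the function is decreasing (-1)

-1


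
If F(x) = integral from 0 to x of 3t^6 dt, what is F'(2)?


By the Fundamental Theorem of Calculus (Part 1):
If F(x) = integral from 0 to x of f(t) dt, then F'(x) = f(x)
Here f(t) = 3t^6
So F'(x) = 3x^6
Evaluate at x = 2:
F'(2) = 3 * 2^6
= 3 * 64
= 192

192


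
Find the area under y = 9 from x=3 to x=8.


The area under a constant function y = 9 is a rectangle.
Width = 8 - 3 = 5
Height = 9
Area = width * height
= 5 * 9
= 45

45


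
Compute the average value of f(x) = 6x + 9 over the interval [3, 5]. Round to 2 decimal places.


Average value = 1/(b-a) * integral from a to b of f(x) dx
First compute the integral of 6x + 9:
F(x) = 3x^2 + 9x
F(5) = 3 * 25 + 9 * 5 = 120
F(3) = 3 * 9 + 9 * 3 = 54
Integral = 120 - 54 = 66
Average = 66 / (5 - 3) = 66 / 2
= 33 = 33.00

33.00


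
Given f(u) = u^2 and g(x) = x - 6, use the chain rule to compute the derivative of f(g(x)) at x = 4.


Using the chain rule: (f(g(x)))' = f'(g(x)) * g'(x)
First, find g(4):
g(4) = 1 * 4 - 6 = -2
Next, f'(u) = 2u
And g'(x) = 1
So f'(g(4)) * g'(4)
= 2 * (-2) * 1
= -4

-4


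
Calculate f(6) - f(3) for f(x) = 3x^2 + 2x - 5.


Net change = f(b) - f(a)
f(x) = 3x^2 + 2x - 5
Compute f(6):
f(6) = 3 * 6^2 + 2 * 6 - 5
= 108 + 12 - 5
= 115
Compute f(3):
f(3) = 3 * 3^2 + 2 * 3 - 5
= 27 + 6 - 5
= 28
Net change = 115 - 28 = 87

87


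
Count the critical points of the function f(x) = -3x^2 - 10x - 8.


Find where f'(x) = 0:
f'(x) = -6x - 10
Set f'(x) = 0:
-6x - 10 = 0
x = 10 / (-6) = -5/3
This is a linear equation in x, so there is exactly one solution.
Number of critical points: 1

1


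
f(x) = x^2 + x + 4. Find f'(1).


Differentiate term by term using power and sum rules:
f(x) = x^2 + x + 4
f'(x) = 2x + 1
Substitute x = 1:
f'(1) = 2 * 1 + 1
= 2 + 1
= 3

3


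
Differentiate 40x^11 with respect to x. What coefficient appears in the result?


We apply the power rule: d/dx [ax^n] = a*n * x^(n-1)
d/dx [40x^11]
= 40 * 11 * x^(11-1)
= 440x^10
The coefficient is 440

440


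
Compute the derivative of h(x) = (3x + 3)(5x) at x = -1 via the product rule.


Let u(x) = 3x + 3 and v(x) = 5x
u'(x) = 3
v'(x) = 5
Product rule: h'(x) = u'(x)*v(x) + u(x)*v'(x)
= 3 * (5x) + (3x + 3) * 5
At x = -1:
u(-1) = 3 * (-1) + 3 = 0
v(-1) = 5 * (-1) + 0 = -5
h'(-1) = 3 * (-5) + 0 * 5
= -15 + 0
= -15

-15


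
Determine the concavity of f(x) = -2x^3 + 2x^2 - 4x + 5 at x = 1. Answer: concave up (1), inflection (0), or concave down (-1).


Concavity is determined by the sign of f''(x).
f(x) = -2x^3 + 2x^2 - 4x + 5
f'(x) = -6x^2 + 4x - 4
f''(x) = -12x + 4
f''(1) = -12 * 1 + 4
= -12 + 4
= -8
Since f''(1) < 0, the function is concave down (-1)

-1


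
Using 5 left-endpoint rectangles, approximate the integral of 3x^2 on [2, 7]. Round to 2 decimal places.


Left Riemann sum uses left endpoints of each subinterval.
Interval: [2, 7], n = 5
dx = (7 - 2) / 5 = 1
Left endpoints: [2, 3, 4, 5, 6]
f values: [12, 27, 48, 75, 108]
Sum = dx * (sum of f values)
= 1 * 270
= 270 = 270.00

270.00


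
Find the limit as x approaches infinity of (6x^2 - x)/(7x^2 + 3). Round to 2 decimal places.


For limits at infinity with equal-degree polynomials,
we compare leading coefficients.
Numerator leading term: 6x^2
Denominator leading term: 7x^2
Divide both by x^2:
lim = (6 - 1/x) / (7 + 3/x^2)
As x -> infinity, the 1/x and 1/x^2 terms vanish:
= 6/7 ≈ 0.86

0.86


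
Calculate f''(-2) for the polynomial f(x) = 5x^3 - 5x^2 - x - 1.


First derivative:
f'(x) = 15x^2 - 10x - 1
Second derivative:
f''(x) = 30x - 10
Substitute x = -2:
f''(-2) = 30 * (-2) - 10
= -60 - 10
= -70

-70


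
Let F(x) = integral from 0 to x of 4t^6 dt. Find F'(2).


By the Fundamental Theorem of Calculus (Part 1):
If F(x) = integral from 0 to x of f(t) dt, then F'(x) = f(x)
Here f(t) = 4t^6
So F'(x) = 4x^6
Evaluate at x = 2:
F'(2) = 4 * 2^6
= 4 * 64
= 256

256


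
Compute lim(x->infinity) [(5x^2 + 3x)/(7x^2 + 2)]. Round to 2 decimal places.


For limits at infinity with equal-degree polynomials,
we compare leading coefficients.
Numerator leading term: 5x^2
Denominator leading term: 7x^2
Divide both by x^2:
lim = (5 + 3/x) / (7 + 2/x^2)
As x -> infinity, the 1/x and 1/x^2 terms vanish:
= 5/7 ≈ 0.71

0.71


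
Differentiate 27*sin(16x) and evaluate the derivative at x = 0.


Apply the chain rule to differentiate 27*sin(16x):
d/dx [27*sin(16x)]
= 27 * cos(16x) * d/dx(16x)
= 27 * 16 * cos(16x)
= 432 * cos(16x)
Evaluate at x = 0:
= 432 * cos(0)
= 432 * 1
= 432

432


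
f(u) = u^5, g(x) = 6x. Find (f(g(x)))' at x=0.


Using the chain rule: (f(g(x)))' = f'(g(x)) * g'(x)
First, find g(0):
g(0) = 6 * 0 + 0 = 0
Next, f'(u) = 5u^4
And g'(x) = 6
So f'(g(0)) * g'(0)
= 5 * 0^4 * 6
= 5 * 0 * 6
= 0

0


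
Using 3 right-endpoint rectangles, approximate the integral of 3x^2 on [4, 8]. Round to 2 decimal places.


Right Riemann sum uses right endpoints of each subinterval.
Interval: [4, 8], n = 3
dx = (8 - 4) / 3 = 4/3
Right endpoints: [16/3, 20/3, 8]
f values: [256/3, 400/3, 192]
Sum = dx * (sum of f values)
= 4/3 * 1232/3
= 4928/9 ≈ 547.56

547.56


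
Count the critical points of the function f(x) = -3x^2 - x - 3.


Find where f'(x) = 0:
f'(x) = -6x - 1
Set f'(x) = 0:
-6x - 1 = 0
x = 1 / (-6) = -1/6
This is a linear equation in x, so there is exactly one solution.
Number of critical points: 1

1


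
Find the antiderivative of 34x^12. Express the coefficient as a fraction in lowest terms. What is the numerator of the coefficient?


Apply the power rule for integration:
integral of ax^n dx = a/(n+1) * x^(n+1) + C
integral of 34x^12 dx
= 34/13 * x^13 + C
The coefficient in lowest terms is 34/13, and its numerator is 34

34


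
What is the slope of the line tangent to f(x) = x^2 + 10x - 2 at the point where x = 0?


The slope of the tangent line equals f'(x) at the point.
f(x) = x^2 + 10x - 2
f'(x) = 2x + 10
At x = 0:
f'(0) = 2 * 0 + 10
= 0 + 10
= 10

10


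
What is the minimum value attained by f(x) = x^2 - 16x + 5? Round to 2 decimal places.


For a quadratic f(x) = ax^2 + bx + c with a > 0, the minimum is at the vertex.
Vertex x-coordinate: x = -b/(2a)
x = -(-16) / (2 * 1)
x = 16/2 = 8
Substitute back to find the minimum value:
f(8) = 1 * 8^2 - 16 * 8 + 5
= 64 - 128 + 5
= -59 = -59.00

-59.00


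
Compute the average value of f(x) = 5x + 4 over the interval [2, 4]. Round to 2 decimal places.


Average value = 1/(b-a) * integral from a to b of f(x) dx
First compute the integral of 5x + 4:
F(x) = (5/2)x^2 + 4x
F(4) = 5/2 * 16 + 4 * 4 = 56
F(2) = 5/2 * 4 + 4 * 2 = 18
Integral = 56 - 18 = 38
Average = 38 / (4 - 2) = 38 / 2
= 19 = 19.00

19.00


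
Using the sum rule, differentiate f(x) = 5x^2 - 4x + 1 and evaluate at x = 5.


Differentiate term by term using power and sum rules:
f(x) = 5x^2 - 4x + 1
f'(x) = 10x - 4
Substitute x = 5:
f'(5) = 10 * 5 - 4
= 50 - 4
= 46

46


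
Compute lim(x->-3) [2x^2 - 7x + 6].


Since polynomials are continuous, we use direct substitution.
lim(x->-3) of 2x^2 - 7x + 6
= 2 * (-3)^2 - 7 * (-3) + 6
= 18 + 21 + 6
= 45

45


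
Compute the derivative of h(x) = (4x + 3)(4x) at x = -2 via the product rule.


Let u(x) = 4x + 3 and v(x) = 4x
u'(x) = 4
v'(x) = 4
Product rule: h'(x) = u'(x)*v(x) + u(x)*v'(x)
= 4 * (4x) + (4x + 3) * 4
At x = -2:
u(-2) = 4 * (-2) + 3 = -5
v(-2) = 4 * (-2) + 0 = -8
h'(-2) = 4 * (-8) + (-5) * 4
= -32 - 20
= -52

-52


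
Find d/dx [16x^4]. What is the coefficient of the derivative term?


We apply the power rule: d/dx [ax^n] = a*n * x^(n-1)
d/dx [16x^4]
= 16 * 4 * x^(4-1)
= 64x^3
The coefficient is 64

64


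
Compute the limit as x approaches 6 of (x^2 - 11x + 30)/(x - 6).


Direct substitution gives 0/0, so we factor the numerator.
Factor: (x^2 - 11x + 30) = (x - 6)(x - 5)
Cancel the common factor (x - 6):
(x^2 - 11x + 30)/(x - 6) = (x - 5)
Now substitute x = 6:
= (6) - (5) = 1

1


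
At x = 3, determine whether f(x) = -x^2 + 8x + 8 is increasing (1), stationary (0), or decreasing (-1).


Compute f'(x) to determine behavior:
f'(x) = -2x + 8
f'(3) = -2 * 3 + 8
= -6 + 8
= 2
Since f'(3) > 0, the function is increasing (1)

1


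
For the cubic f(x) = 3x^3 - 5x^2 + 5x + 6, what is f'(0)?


Differentiate f(x) = 3x^3 - 5x^2 + 5x + 6 term by term:
f'(x) = 9x^2 - 10x + 5
Substitute x = 0:
f'(0) = 9 * 0^2 - 10 * 0 + 5
= 0 + 0 + 5
= 5

5


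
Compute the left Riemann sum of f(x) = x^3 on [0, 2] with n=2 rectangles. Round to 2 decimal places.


Left Riemann sum uses left endpoints of each subinterval.
Interval: [0, 2], n = 2
dx = (2 - 0) / 2 = 1
Left endpoints: [0, 1]
f values: [0, 1]
Sum = dx * (sum of f values)
= 1 * 1
= 1 = 1.00

1.00


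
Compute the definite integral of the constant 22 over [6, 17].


The integral of a constant k over [a, b] equals k * (b - a).
integral from 6 to 17 of 22 dx
= 22 * (17 - 6)
= 22 * 11
= 242

242


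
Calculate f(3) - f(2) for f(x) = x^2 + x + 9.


Net change = f(b) - f(a)
f(x) = x^2 + x + 9
Compute f(3):
f(3) = 1 * 3^2 + 1 * 3 + 9
= 9 + 3 + 9
= 21
Compute f(2):
f(2) = 1 * 2^2 + 1 * 2 + 9
= 4 + 2 + 9
= 15
Net change = 21 - 15 = 6

6


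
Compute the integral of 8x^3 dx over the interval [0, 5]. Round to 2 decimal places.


Find the antiderivative of 8x^3:
F(x) = 8/4 * x^4
Apply the Fundamental Theorem of Calculus:
F(5) - F(0)
= 8/4 * 5^4 - 8/4 * 0^4
= 8/4 * (625 - 0)
= 8/4 * 625
= 1250 = 1250.00

1250.00


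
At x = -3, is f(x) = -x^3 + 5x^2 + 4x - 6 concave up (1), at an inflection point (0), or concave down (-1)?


Concavity is determined by the sign of f''(x).
f(x) = -x^3 + 5x^2 + 4x - 6
f'(x) = -3x^2 + 10x + 4
f''(x) = -6x + 10
f''(-3) = -6 * (-3) + 10
= 18 + 10
= 28
Since f''(-3) > 0, the function is concave up (1)

1


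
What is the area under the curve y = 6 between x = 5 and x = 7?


The area under a constant function y = 6 is a rectangle.
Width = 7 - 5 = 2
Height = 6
Area = width * height
= 2 * 6
= 12

12


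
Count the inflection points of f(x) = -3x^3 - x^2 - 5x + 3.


Inflection points occur where f''(x) = 0 and concavity changes.
f(x) = -3x^3 - x^2 - 5x + 3
f'(x) = -9x^2 - 2x - 5
f''(x) = -18x - 2
Set f''(x) = 0:
-18x - 2 = 0
x = 2 / (-18) = -1/9
Since f''(x) is linear (degree 1), it changes sign at this point.
Therefore there is exactly 1 inflection point.

1


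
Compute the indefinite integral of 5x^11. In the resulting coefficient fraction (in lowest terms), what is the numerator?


Apply the power rule for integration:
integral of ax^n dx = a/(n+1) * x^(n+1) + C
integral of 5x^11 dx
= 5/12 * x^12 + C
The coefficient in lowest terms is 5/12, and its numerator is 5

5


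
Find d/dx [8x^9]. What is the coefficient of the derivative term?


We apply the power rule: d/dx [ax^n] = a*n * x^(n-1)
d/dx [8x^9]
= 8 * 9 * x^(9-1)
= 72x^8
The coefficient is 72

72


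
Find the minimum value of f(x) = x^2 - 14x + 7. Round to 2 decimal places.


For a quadratic f(x) = ax^2 + bx + c with a > 0, the minimum is at the vertex.
Vertex x-coordinate: x = -b/(2a)
x = -(-14) / (2 * 1)
x = 14/2 = 7
Substitute back to find the minimum value:
f(7) = 1 * 7^2 - 14 * 7 + 7
= 49 - 98 + 7
= -42 = -42.00

-42.00


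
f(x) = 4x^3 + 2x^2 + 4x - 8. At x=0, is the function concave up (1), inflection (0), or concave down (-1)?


Concavity is determined by the sign of f''(x).
f(x) = 4x^3 + 2x^2 + 4x - 8
f'(x) = 12x^2 + 4x + 4
f''(x) = 24x + 4
f''(0) = 24 * 0 + 4
= 0 + 4
= 4
Since f''(0) > 0, the function is concave up (1)

1


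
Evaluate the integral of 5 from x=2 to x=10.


The integral of a constant k over [a, b] equals k * (b - a).
integral from 2 to 10 of 5 dx
= 5 * (10 - 2)
= 5 * 8
= 40

40


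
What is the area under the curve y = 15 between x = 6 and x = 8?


The area under a constant function y = 15 is a rectangle.
Width = 8 - 6 = 2
Height = 15
Area = width * height
= 2 * 15
= 30

30


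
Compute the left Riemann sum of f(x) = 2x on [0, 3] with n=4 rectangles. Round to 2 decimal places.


Left Riemann sum uses left endpoints of each subinterval.
Interval: [0, 3], n = 4
dx = (3 - 0) / 4 = 3/4
Left endpoints: [0, 3/4, 3/2, 9/4]
f values: [0, 3/2, 3, 9/2]
Sum = dx * (sum of f values)
= 3/4 * 9
= 27/4 = 6.75

6.75


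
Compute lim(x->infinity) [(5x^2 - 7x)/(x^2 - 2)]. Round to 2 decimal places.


For limits at infinity with equal-degree polynomials,
we compare leading coefficients.
Numerator leading term: 5x^2
Denominator leading term: x^2
Divide both by x^2:
lim = (5 - 7/x) / (1 - 2/x^2)
As x -> infinity, the 1/x and 1/x^2 terms vanish:
= 5/1 = 5 = 5.00

5.00


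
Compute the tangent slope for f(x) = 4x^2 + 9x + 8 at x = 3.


The slope of the tangent line equals f'(x) at the point.
f(x) = 4x^2 + 9x + 8
f'(x) = 8x + 9
At x = 3:
f'(3) = 8 * 3 + 9
= 24 + 9
= 33

33


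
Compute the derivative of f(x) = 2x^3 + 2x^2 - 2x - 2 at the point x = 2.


Differentiate f(x) = 2x^3 + 2x^2 - 2x - 2 term by term:
f'(x) = 6x^2 + 4x - 2
Substitute x = 2:
f'(2) = 6 * 2^2 + 4 * 2 - 2
= 24 + 8 - 2
= 30

30


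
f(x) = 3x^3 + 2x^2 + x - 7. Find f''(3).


First derivative:
f'(x) = 9x^2 + 4x + 1
Second derivative:
f''(x) = 18x + 4
Substitute x = 3:
f''(3) = 18 * 3 + 4
= 54 + 4
= 58

58


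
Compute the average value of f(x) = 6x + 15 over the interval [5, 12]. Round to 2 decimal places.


Average value = 1/(b-a) * integral from a to b of f(x) dx
First compute the integral of 6x + 15:
F(x) = 3x^2 + 15x
F(12) = 3 * 144 + 15 * 12 = 612
F(5) = 3 * 25 + 15 * 5 = 150
Integral = 612 - 150 = 462
Average = 462 / (12 - 5) = 462 / 7
= 66 = 66.00

66.00


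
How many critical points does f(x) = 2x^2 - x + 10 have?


Find where f'(x) = 0:
f'(x) = 4x - 1
Set f'(x) = 0:
4x - 1 = 0
x = 1 / 4 = 1/4
This is a linear equation in x, so there is exactly one solution.
Number of critical points: 1

1


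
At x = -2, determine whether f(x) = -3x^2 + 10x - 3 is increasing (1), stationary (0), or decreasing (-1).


Compute f'(x) to determine behavior:
f'(x) = -6x + 10
f'(-2) = -6 * (-2) + 10
= 12 + 10
= 22
Since f'(-2) > 0, the function is increasing (1)

1


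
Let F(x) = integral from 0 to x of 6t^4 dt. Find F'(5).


By the Fundamental Theorem of Calculus (Part 1):
If F(x) = integral from 0 to x of f(t) dt, then F'(x) = f(x)
Here f(t) = 6t^4
So F'(x) = 6x^4
Evaluate at x = 5:
F'(5) = 6 * 5^4
= 6 * 625
= 3750

3750


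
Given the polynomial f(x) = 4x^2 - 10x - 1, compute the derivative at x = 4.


Differentiate term by term using power and sum rules:
f(x) = 4x^2 - 10x - 1
f'(x) = 8x - 10
Substitute x = 4:
f'(4) = 8 * 4 - 10
= 32 - 10
= 22

22


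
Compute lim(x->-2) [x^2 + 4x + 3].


Since polynomials are continuous, we use direct substitution.
lim(x->-2) of x^2 + 4x + 3
= 1 * (-2)^2 + 4 * (-2) + 3
= 4 - 8 + 3
= -1

-1


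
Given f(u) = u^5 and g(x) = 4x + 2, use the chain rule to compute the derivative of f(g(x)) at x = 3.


Using the chain rule: (f(g(x)))' = f'(g(x)) * g'(x)
First, find g(3):
g(3) = 4 * 3 + 2 = 14
Next, f'(u) = 5u^4
And g'(x) = 4
So f'(g(3)) * g'(3)
= 5 * 14^4 * 4
= 5 * 38416 * 4
= 768320

768320


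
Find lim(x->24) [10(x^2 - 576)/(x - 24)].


Direct substitution gives 0/0, so we factor the numerator.
Factor: 10(x^2 - 576) = 10 * (x - 24)(x + 24)
Cancel the common factor (x - 24):
10(x^2 - 576)/(x - 24) = 10 * (x + 24)
Now substitute x = 24:
= 10 * (24 + 24) = 480

480


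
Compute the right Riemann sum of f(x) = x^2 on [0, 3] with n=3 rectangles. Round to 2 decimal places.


Right Riemann sum uses right endpoints of each subinterval.
Interval: [0, 3], n = 3
dx = (3 - 0) / 3 = 1
Right endpoints: [1, 2, 3]
f values: [1, 4, 9]
Sum = dx * (sum of f values)
= 1 * 14
= 14 = 14.00

14.00


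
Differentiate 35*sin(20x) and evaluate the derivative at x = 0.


Apply the chain rule to differentiate 35*sin(20x):
d/dx [35*sin(20x)]
= 35 * cos(20x) * d/dx(20x)
= 35 * 20 * cos(20x)
= 700 * cos(20x)
Evaluate at x = 0:
= 700 * cos(0)
= 700 * 1
= 700

700


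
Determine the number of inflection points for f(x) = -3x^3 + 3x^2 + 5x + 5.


Inflection points occur where f''(x) = 0 and concavity changes.
f(x) = -3x^3 + 3x^2 + 5x + 5
f'(x) = -9x^2 + 6x + 5
f''(x) = -18x + 6
Set f''(x) = 0:
-18x + 6 = 0
x = -6 / (-18) = 1/3
Since f''(x) is linear (degree 1), it changes sign at this point.
Therefore there is exactly 1 inflection point.

1


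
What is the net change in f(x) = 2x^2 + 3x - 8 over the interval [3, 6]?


Net change = f(b) - f(a)
f(x) = 2x^2 + 3x - 8
Compute f(6):
f(6) = 2 * 6^2 + 3 * 6 - 8
= 72 + 18 - 8
= 82
Compute f(3):
f(3) = 2 * 3^2 + 3 * 3 - 8
= 18 + 9 - 8
= 19
Net change = 82 - 19 = 63

63


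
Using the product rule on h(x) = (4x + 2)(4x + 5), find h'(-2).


Let u(x) = 4x + 2 and v(x) = 4x + 5
u'(x) = 4
v'(x) = 4
Product rule: h'(x) = u'(x)*v(x) + u(x)*v'(x)
= 4 * (4x + 5) + (4x + 2) * 4
At x = -2:
u(-2) = 4 * (-2) + 2 = -6
v(-2) = 4 * (-2) + 5 = -3
h'(-2) = 4 * (-3) + (-6) * 4
= -12 - 24
= -36

-36


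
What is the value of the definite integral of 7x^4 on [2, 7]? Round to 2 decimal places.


Find the antiderivative of 7x^4:
F(x) = 7/5 * x^5
Apply the Fundamental Theorem of Calculus:
F(7) - F(2)
= 7/5 * 7^5 - 7/5 * 2^5
= 7/5 * (16807 - 32)
= 7/5 * 16775
= 23485 = 23485.00

23485.00


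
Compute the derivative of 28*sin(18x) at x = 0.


Apply the chain rule to differentiate 28*sin(18x):
d/dx [28*sin(18x)]
= 28 * cos(18x) * d/dx(18x)
= 28 * 18 * cos(18x)
= 504 * cos(18x)
Evaluate at x = 0:
= 504 * cos(0)
= 504 * 1
= 504

504


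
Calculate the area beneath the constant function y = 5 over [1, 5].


The area under a constant function y = 5 is a rectangle.
Width = 5 - 1 = 4
Height = 5
Area = width * height
= 4 * 5
= 20

20


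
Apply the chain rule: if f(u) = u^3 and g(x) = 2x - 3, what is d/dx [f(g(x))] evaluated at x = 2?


Using the chain rule: (f(g(x)))' = f'(g(x)) * g'(x)
First, find g(2):
g(2) = 2 * 2 - 3 = 1
Next, f'(u) = 3u^2
And g'(x) = 2
So f'(g(2)) * g'(2)
= 3 * 1^2 * 2
= 3 * 1 * 2
= 6

6


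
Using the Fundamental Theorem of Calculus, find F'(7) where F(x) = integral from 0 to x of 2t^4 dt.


By the Fundamental Theorem of Calculus (Part 1):
If F(x) = integral from 0 to x of f(t) dt, then F'(x) = f(x)
Here f(t) = 2t^4
So F'(x) = 2x^4
Evaluate at x = 7:
F'(7) = 2 * 7^4
= 2 * 2401
= 4802

4802


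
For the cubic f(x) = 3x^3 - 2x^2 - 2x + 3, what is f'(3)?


Differentiate f(x) = 3x^3 - 2x^2 - 2x + 3 term by term:
f'(x) = 9x^2 - 4x - 2
Substitute x = 3:
f'(3) = 9 * 3^2 - 4 * 3 - 2
= 81 - 12 - 2
= 67

67


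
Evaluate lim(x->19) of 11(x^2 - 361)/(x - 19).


Direct substitution gives 0/0, so we factor the numerator.
Factor: 11(x^2 - 361) = 11 * (x - 19)(x + 19)
Cancel the common factor (x - 19):
11(x^2 - 361)/(x - 19) = 11 * (x + 19)
Now substitute x = 19:
= 11 * (19 + 19) = 418

418


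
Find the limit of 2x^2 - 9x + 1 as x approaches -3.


Since polynomials are continuous, we use direct substitution.
lim(x->-3) of 2x^2 - 9x + 1
= 2 * (-3)^2 - 9 * (-3) + 1
= 18 + 27 + 1
= 46

46


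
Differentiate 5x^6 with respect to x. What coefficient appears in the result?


We apply the power rule: d/dx [ax^n] = a*n * x^(n-1)
d/dx [5x^6]
= 5 * 6 * x^(6-1)
= 30x^5
The coefficient is 30

30


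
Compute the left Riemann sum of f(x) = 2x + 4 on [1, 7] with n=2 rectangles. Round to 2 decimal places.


Left Riemann sum uses left endpoints of each subinterval.
Interval: [1, 7], n = 2
dx = (7 - 1) / 2 = 3
Left endpoints: [1, 4]
f values: [6, 12]
Sum = dx * (sum of f values)
= 3 * 18
= 54 = 54.00

54.00


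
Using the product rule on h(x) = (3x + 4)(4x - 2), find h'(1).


Let u(x) = 3x + 4 and v(x) = 4x - 2
u'(x) = 3
v'(x) = 4
Product rule: h'(x) = u'(x)*v(x) + u(x)*v'(x)
= 3 * (4x - 2) + (3x + 4) * 4
At x = 1:
u(1) = 3 * 1 + 4 = 7
v(1) = 4 * 1 - 2 = 2
h'(1) = 3 * 2 + 7 * 4
= 6 + 28
= 34

34


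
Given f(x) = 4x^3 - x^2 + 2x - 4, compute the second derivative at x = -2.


First derivative:
f'(x) = 12x^2 - 2x + 2
Second derivative:
f''(x) = 24x - 2
Substitute x = -2:
f''(-2) = 24 * (-2) - 2
= -48 - 2
= -50

-50


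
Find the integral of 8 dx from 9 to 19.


The integral of a constant k over [a, b] equals k * (b - a).
integral from 9 to 19 of 8 dx
= 8 * (19 - 9)
= 8 * 10
= 80

80


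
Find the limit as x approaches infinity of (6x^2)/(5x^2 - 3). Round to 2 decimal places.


For limits at infinity with equal-degree polynomials,
we compare leading coefficients.
Numerator leading term: 6x^2
Denominator leading term: 5x^2
Divide both by x^2:
lim = (6) / (5 - 3/x^2)
As x -> infinity, the 1/x and 1/x^2 terms vanish:
= 6/5 = 1.20

1.20


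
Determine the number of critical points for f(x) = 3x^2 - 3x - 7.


Find where f'(x) = 0:
f'(x) = 6x - 3
Set f'(x) = 0:
6x - 3 = 0
x = 3 / 6 = 1/2
This is a linear equation in x, so there is exactly one solution.
Number of critical points: 1

1


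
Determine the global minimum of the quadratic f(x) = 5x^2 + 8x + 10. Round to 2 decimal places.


For a quadratic f(x) = ax^2 + bx + c with a > 0, the minimum is at the vertex.
Vertex x-coordinate: x = -b/(2a)
x = -(8) / (2 * 5)
x = -8/10 = -4/5
Substitute back to find the minimum value:
f(-4/5) = 5 * (-4/5)^2 + 8 * (-4/5) + 10
= 16/5 - 32/5 + 10
= 34/5 = 6.80

6.80


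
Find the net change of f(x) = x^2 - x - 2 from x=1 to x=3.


Net change = f(b) - f(a)
f(x) = x^2 - x - 2
Compute f(3):
f(3) = 1 * 3^2 - 1 * 3 - 2
= 9 - 3 - 2
= 4
Compute f(1):
f(1) = 1 * 1^2 - 1 * 1 - 2
= 1 - 1 - 2
= -2
Net change = 4 - (-2) = 6

6


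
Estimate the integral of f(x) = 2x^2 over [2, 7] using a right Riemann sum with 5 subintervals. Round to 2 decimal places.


Right Riemann sum uses right endpoints of each subinterval.
Interval: [2, 7], n = 5
dx = (7 - 2) / 5 = 1
Right endpoints: [3, 4, 5, 6, 7]
f values: [18, 32, 50, 72, 98]
Sum = dx * (sum of f values)
= 1 * 270
= 270 = 270.00

270.00


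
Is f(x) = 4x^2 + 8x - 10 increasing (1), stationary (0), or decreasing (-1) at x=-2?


Compute f'(x) to determine behavior:
f'(x) = 8x + 8
f'(-2) = 8 * (-2) + 8
= -16 + 8
= -8
Since f'(-2) < 0, the function is decreasing (-1)

-1


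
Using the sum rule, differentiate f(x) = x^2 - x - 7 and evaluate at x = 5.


Differentiate term by term using power and sum rules:
f(x) = x^2 - x - 7
f'(x) = 2x - 1
Substitute x = 5:
f'(5) = 2 * 5 - 1
= 10 - 1
= 9

9


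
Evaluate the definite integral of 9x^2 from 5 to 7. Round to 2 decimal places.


Find the antiderivative of 9x^2:
F(x) = 9/3 * x^3
Apply the Fundamental Theorem of Calculus:
F(7) - F(5)
= 9/3 * 7^3 - 9/3 * 5^3
= 9/3 * (343 - 125)
= 9/3 * 218
= 654 = 654.00

654.00


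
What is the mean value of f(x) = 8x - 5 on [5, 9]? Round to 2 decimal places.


Average value = 1/(b-a) * integral from a to b of f(x) dx
First compute the integral of 8x - 5:
F(x) = 4x^2 - 5x
F(9) = 4 * 81 - 5 * 9 = 279
F(5) = 4 * 25 - 5 * 5 = 75
Integral = 279 - 75 = 204
Average = 204 / (9 - 5) = 204 / 4
= 51 = 51.00

51.00


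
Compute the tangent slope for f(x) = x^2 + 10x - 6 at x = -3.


The slope of the tangent line equals f'(x) at the point.
f(x) = x^2 + 10x - 6
f'(x) = 2x + 10
At x = -3:
f'(-3) = 2 * (-3) + 10
= -6 + 10
= 4

4


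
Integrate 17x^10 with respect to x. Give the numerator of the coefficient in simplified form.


Apply the power rule for integration:
integral of ax^n dx = a/(n+1) * x^(n+1) + C
integral of 17x^10 dx
= 17/11 * x^11 + C
The coefficient in lowest terms is 17/11, and its numerator is 17

17


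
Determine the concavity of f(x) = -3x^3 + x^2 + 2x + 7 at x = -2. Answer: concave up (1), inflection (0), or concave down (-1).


Concavity is determined by the sign of f''(x).
f(x) = -3x^3 + x^2 + 2x + 7
f'(x) = -9x^2 + 2x + 2
f''(x) = -18x + 2
f''(-2) = -18 * (-2) + 2
= 36 + 2
= 38
Since f''(-2) > 0, the function is concave up (1)

1


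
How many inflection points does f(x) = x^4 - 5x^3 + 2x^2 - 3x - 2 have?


Inflection points occur where f''(x) = 0 and concavity changes.
f(x) = x^4 - 5x^3 + 2x^2 - 3x - 2
f'(x) = 4x^3 - 15x^2 + 4x - 3
f''(x) = 12x^2 - 30x + 4
This is a quadratic in x. Use the discriminant to count real roots.
Discriminant = (-30)^2 - 4 * 12 * 4
= 900 - 192
= 708
Since discriminant > 0, f''(x) = 0 has 2 distinct real solutions.
A quadratic with two distinct real roots changes sign at each root, so concavity changes at both.
Number of inflection points: 2

2


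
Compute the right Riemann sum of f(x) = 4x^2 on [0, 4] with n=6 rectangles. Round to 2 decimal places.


Right Riemann sum uses right endpoints of each subinterval.
Interval: [0, 4], n = 6
dx = (4 - 0) / 6 = 2/3
Right endpoints: [2/3, 4/3, 2, 8/3, 10/3, 4]
f values: [16/9, 64/9, 16, 256/9, 400/9, 64]
Sum = dx * (sum of f values)
= 2/3 * 1456/9
= 2912/27 ≈ 107.85

107.85


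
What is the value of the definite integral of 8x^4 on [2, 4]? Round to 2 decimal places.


Find the antiderivative of 8x^4:
F(x) = 8/5 * x^5
Apply the Fundamental Theorem of Calculus:
F(4) - F(2)
= 8/5 * 4^5 - 8/5 * 2^5
= 8/5 * (1024 - 32)
= 8/5 * 992
= 7936/5 = 1587.20

1587.20


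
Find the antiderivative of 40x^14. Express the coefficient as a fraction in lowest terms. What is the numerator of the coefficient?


Apply the power rule for integration:
integral of ax^n dx = a/(n+1) * x^(n+1) + C
integral of 40x^14 dx
= 40/15 * x^15 + C
= 8/3 * x^15 + C
The coefficient in lowest terms is 8/3, and its numerator is 8

8


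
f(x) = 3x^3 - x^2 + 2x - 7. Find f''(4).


First derivative:
f'(x) = 9x^2 - 2x + 2
Second derivative:
f''(x) = 18x - 2
Substitute x = 4:
f''(4) = 18 * 4 - 2
= 72 - 2
= 70

70


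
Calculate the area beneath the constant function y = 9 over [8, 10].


The area under a constant function y = 9 is a rectangle.
Width = 10 - 8 = 2
Height = 9
Area = width * height
= 2 * 9
= 18

18


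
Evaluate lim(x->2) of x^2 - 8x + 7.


Since polynomials are continuous, we use direct substitution.
lim(x->2) of x^2 - 8x + 7
= 1 * 2^2 - 8 * 2 + 7
= 4 - 16 + 7
= -5

-5


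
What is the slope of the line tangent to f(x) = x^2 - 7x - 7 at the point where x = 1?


The slope of the tangent line equals f'(x) at the point.
f(x) = x^2 - 7x - 7
f'(x) = 2x - 7
At x = 1:
f'(1) = 2 * 1 - 7
= 2 - 7
= -5

-5


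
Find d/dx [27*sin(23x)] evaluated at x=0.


Apply the chain rule to differentiate 27*sin(23x):
d/dx [27*sin(23x)]
= 27 * cos(23x) * d/dx(23x)
= 27 * 23 * cos(23x)
= 621 * cos(23x)
Evaluate at x = 0:
= 621 * cos(0)
= 621 * 1
= 621

621


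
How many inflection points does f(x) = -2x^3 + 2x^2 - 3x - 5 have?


Inflection points occur where f''(x) = 0 and concavity changes.
f(x) = -2x^3 + 2x^2 - 3x - 5
f'(x) = -6x^2 + 4x - 3
f''(x) = -12x + 4
Set f''(x) = 0:
-12x + 4 = 0
x = -4 / (-12) = 1/3
Since f''(x) is linear (degree 1), it changes sign at this point.
Therefore there is exactly 1 inflection point.

1


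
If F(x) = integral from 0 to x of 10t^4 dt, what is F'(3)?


By the Fundamental Theorem of Calculus (Part 1):
If F(x) = integral from 0 to x of f(t) dt, then F'(x) = f(x)
Here f(t) = 10t^4
So F'(x) = 10x^4
Evaluate at x = 3:
F'(3) = 10 * 3^4
= 10 * 81
= 810

810


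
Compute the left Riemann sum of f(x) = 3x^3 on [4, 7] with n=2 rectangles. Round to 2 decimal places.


Left Riemann sum uses left endpoints of each subinterval.
Interval: [4, 7], n = 2
dx = (7 - 4) / 2 = 3/2
Left endpoints: [4, 11/2]
f values: [192, 3993/8]
Sum = dx * (sum of f values)
= 3/2 * 5529/8
= 16587/16 ≈ 1036.69

1036.69


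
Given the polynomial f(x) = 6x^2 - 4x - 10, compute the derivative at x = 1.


Differentiate term by term using power and sum rules:
f(x) = 6x^2 - 4x - 10
f'(x) = 12x - 4
Substitute x = 1:
f'(1) = 12 * 1 - 4
= 12 - 4
= 8

8


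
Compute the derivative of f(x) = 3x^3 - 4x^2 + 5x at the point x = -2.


Differentiate f(x) = 3x^3 - 4x^2 + 5x term by term:
f'(x) = 9x^2 - 8x + 5
Substitute x = -2:
f'(-2) = 9 * (-2)^2 - 8 * (-2) + 5
= 36 + 16 + 5
= 57

57


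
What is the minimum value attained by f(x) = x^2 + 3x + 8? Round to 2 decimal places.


For a quadratic f(x) = ax^2 + bx + c with a > 0, the minimum is at the vertex.
Vertex x-coordinate: x = -b/(2a)
x = -(3) / (2 * 1)
x = -3/2
Substitute back to find the minimum value:
f(-3/2) = 1 * (-3/2)^2 + 3 * (-3/2) + 8
= 9/4 - 9/2 + 8
= 23/4 = 5.75

5.75


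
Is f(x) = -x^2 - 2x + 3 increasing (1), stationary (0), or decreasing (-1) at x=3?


Compute f'(x) to determine behavior:
f'(x) = -2x - 2
f'(3) = -2 * 3 - 2
= -6 - 2
= -8
Since f'(3) < 0, the function is decreasing (-1)

-1
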